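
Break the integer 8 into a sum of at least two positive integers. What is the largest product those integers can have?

18

Fill prod[k] for k=2..8: at each k try every first piece i and multiply by the better of (k−i) uncut or prod[k−i].
Small cases: prod[2]=1.
prod[3] = 1×max(2,1) = 1×2 = 2
prod[4] = 2×max(2,1) = 2×2 = 4
prod[5] = 2×max(3,2) = 2×3 = 6
prod[6] = 3×max(3,2) = 3×3 = 9
prod[7] = 2×max(5,6) = 2×6 = 12
prod[8] = 2×max(6,9) = 2×9 = 18
One optimal split: 3 + 3 + 2; product 3×3×2 = 18.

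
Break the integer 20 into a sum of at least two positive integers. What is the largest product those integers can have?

Fill P[k] for k=2..20: at each k try every first piece i and multiply by the better of (k−i) uncut or P[k−i].
P[2] = 1*max(1,0) = 1*1 = 1
P[3] = 1*max(2,1) = 1*2 = 2
P[4] = 2*max(2,1) = 2*2 = 4
P[5] = 2*max(3,2) = 2*3 = 6
P[6] = 3*max(3,2) = 3*3 = 9
P[7] = 2*max(5,6) = 2*6 = 12
P[8] = 2*max(6,9) = 2*9 = 18
P[9] = 3*max(6,9) = 3*9 = 27
P[10] = 2*max(8,18) = 2*18 = 36
P[11] = 2*max(9,27) = 2*27 = 54
P[12] = 3*max(9,27) = 3*27 = 81
P[13] = 2*max(11,54) = 2*54 = 108
P[14] = 2*max(12,81) = 2*81 = 162
P[15] = 3*max(12,81) = 3*81 = 243
P[16] = 2*max(14,162) = 2*162 = 324
P[17] = 2*max(15,243) = 2*243 = 486
P[18] = 3*max(15,243) = 3*243 = 729
P[19] = 2*max(17,486) = 2*486 = 972
P[20] = 2*max(18,729) = 2*729 = 1458
One optimal split: 3 + 3 + 3 + 3 + 3 + 3 + 2; product 3*3*3*3*3*3*2 = 1458.

1458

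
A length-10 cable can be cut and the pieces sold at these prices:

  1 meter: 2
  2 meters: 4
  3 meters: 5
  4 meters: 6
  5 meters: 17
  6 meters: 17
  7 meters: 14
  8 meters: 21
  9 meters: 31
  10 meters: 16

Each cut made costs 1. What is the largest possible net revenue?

33

Build v[k] bottom-up: v[k] = max over allowed piece i of (p[i] + v[k−i]) − 1 per cut.
v[1] = 2
v[2] = 4
v[3] = 5  (first piece 1, then v[2]=4)
v[4] = 7  (first piece 2, then v[2]=4)
v[5] = 17
v[6] = 18  (first piece 1, then v[5]=17)
v[7] = 20  (first piece 2, then v[5]=17)
v[8] = 21  (first piece 1, then v[7]=20)
v[9] = 31
v[10] = 33  (first piece 5, then v[5]=17)
One optimal plan: pieces 5 + 5 (1 cut) → 34 − 1 = 33.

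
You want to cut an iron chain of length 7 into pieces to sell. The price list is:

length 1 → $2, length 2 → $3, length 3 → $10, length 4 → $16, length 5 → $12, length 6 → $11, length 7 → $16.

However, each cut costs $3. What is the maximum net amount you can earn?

Build r[k] bottom-up: r[k] = max over allowed piece i of (p[i] + r[k−i]) − 3 per cut.
r[1] = 2
r[2] = max(2+2-3, 3+0) = 3
r[3] = max(2+3-3, 3+2-3, 10+0) = 10
r[4] = max(2+10-3, 3+3-3, 10+2-3, 16+0) = 16
r[5] = max(2+16-3, 3+10-3, 10+3-3, 16+2-3, 12+0) = 15
r[6] = max(2+15-3, 3+16-3, 10+10-3, 16+3-3, 12+2-3, 11+0) = 17
r[7] = max(2+17-3, 3+15-3, 10+16-3, …, 11+2-3, 16+0) = 23
One optimal plan: pieces 4 + 3 (1 cut) → $26 − $3 = $23.

23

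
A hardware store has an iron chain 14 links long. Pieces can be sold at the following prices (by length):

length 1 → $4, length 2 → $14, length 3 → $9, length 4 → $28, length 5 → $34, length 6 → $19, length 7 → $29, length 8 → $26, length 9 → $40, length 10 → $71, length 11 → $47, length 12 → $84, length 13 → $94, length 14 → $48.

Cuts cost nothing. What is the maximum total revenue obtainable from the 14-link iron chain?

99

Consider every possible first cut. R[k] is the best of p[i]+R[k−i] over all sellable i≤k.
R[1] = 4
R[2] = max(4+4, 14+0) = 14
R[3] = max(4+14, 14+4, 9+0) = 18
R[4] = max(4+18, 14+14, 9+4, 28+0) = 28
R[5] = max(4+28, 14+18, 9+14, 28+4, 34+0) = 34
R[6] = max(4+34, 14+28, 9+18, 28+14, 34+4, 19+0) = 42
R[7] = max(4+42, 14+34, 9+28, …, 19+4, 29+0) = 48
R[8] = max(4+48, 14+42, 9+34, …, 29+4, 26+0) = 56
R[9] = max(4+56, 14+48, 9+42, …, 26+4, 40+0) = 62
R[10] = max(4+62, 14+56, 9+48, …, 40+4, 71+0) = 71
R[11] = max(4+71, 14+62, 9+56, …, 71+4, 47+0) = 76
R[12] = max(4+76, 14+71, 9+62, …, 47+4, 84+0) = 85
R[13] = max(4+85, 14+76, 9+71, …, 84+4, 94+0) = 94
R[14] = max(4+94, 14+85, 9+76, …, 94+4, 48+0) = 99
One optimal cutting: 10 + 2 + 2 → $71 + $14 + $14 = $99.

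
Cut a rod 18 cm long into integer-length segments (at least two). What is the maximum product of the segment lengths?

Fill prod[k] for k=2..18: at each k try every first piece i and multiply by the better of (k−i) uncut or prod[k−i].
prod[2] = 1*max(1,0) = 1*1 = 1
prod[3] = max(1*2, 2*1) = 2
prod[4] = max(1*3, 2*2, 3*1) = 4
prod[5] = max(1*4, 2*3, 3*2, 4*1) = 6
prod[6] = max(1*6, 2*4, 3*3, 4*2, 5*1) = 9
prod[7] = max(1*9, 2*6, 3*4, 4*3, 5*2, 6*1) = 12
prod[8] = max(1*12, 2*9, 3*6, …, 6*2, 7*1) = 18
prod[9] = max(1*18, 2*12, 3*9, …, 7*2, 8*1) = 27
prod[10] = max(1*27, 2*18, 3*12, …, 8*2, 9*1) = 36
prod[11] = max(1*36, 2*27, 3*18, …, 9*2, 10*1) = 54
prod[12] = max(1*54, 2*36, 3*27, …, 10*2, 11*1) = 81
prod[13] = max(1*81, 2*54, 3*36, …, 11*2, 12*1) = 108
prod[14] = max(1*108, 2*81, 3*54, …, 12*2, 13*1) = 162
prod[15] = max(1*162, 2*108, 3*81, …, 13*2, 14*1) = 243
prod[16] = max(1*243, 2*162, 3*108, …, 14*2, 15*1) = 324
prod[17] = max(1*324, 2*243, 3*162, …, 15*2, 16*1) = 486
prod[18] = max(1*486, 2*324, 3*243, …, 16*2, 17*1) = 729
One optimal split: 3 + 3 + 3 + 3 + 3 + 3; product 3*3*3*3*3*3 = 729.

729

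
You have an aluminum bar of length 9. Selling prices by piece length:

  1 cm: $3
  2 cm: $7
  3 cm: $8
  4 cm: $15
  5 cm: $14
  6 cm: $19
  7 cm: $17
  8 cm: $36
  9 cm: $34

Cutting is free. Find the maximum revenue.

Consider every possible first cut. r[k] is the best of p[i]+r[k−i] over all sellable i≤k.
r[1] = 3
r[2] = 7
r[3] = 10  (first piece 1, then r[2]=7)
r[4] = 15
r[5] = 18  (first piece 1, then r[4]=15)
r[6] = 22  (first piece 2, then r[4]=15)
r[7] = 25  (first piece 1, then r[6]=22)
r[8] = 36
r[9] = 39  (first piece 1, then r[8]=36)
One optimal cutting: 8 + 1 → $36 + $3 = $39.

39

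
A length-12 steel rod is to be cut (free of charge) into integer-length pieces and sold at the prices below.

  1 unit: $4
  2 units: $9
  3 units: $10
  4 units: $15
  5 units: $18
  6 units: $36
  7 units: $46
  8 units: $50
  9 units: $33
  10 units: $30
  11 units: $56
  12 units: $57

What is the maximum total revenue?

72

Consider every possible first cut. R[k] is the best of p[i]+R[k−i] over all sellable i≤k.
R[1] = 4
R[2] = max(4+4, 9+0) = 9
R[3] = max(4+9, 9+4, 10+0) = 13
R[4] = max(4+13, 9+9, 10+4, 15+0) = 18
R[5] = max(4+18, 9+13, 10+9, 15+4, 18+0) = 22
R[6] = max(4+22, 9+18, 10+13, 15+9, 18+4, 36+0) = 36
R[7] = max(4+36, 9+22, 10+18, …, 36+4, 46+0) = 46
R[8] = max(4+46, 9+36, 10+22, …, 46+4, 50+0) = 50
R[9] = max(4+50, 9+46, 10+36, …, 50+4, 33+0) = 55
R[10] = max(4+55, 9+50, 10+46, …, 33+4, 30+0) = 59
R[11] = max(4+59, 9+55, 10+50, …, 30+4, 56+0) = 64
R[12] = max(4+64, 9+59, 10+55, …, 56+4, 57+0) = 72
One optimal cutting: 6 + 6 → $36 + $36 = $72.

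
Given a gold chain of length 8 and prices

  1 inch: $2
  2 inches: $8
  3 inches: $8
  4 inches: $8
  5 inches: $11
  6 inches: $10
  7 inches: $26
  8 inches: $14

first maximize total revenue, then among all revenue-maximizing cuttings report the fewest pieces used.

4

Consider every possible first cut. r[k] is the best of p[i]+r[k−i] over all sellable i≤k.
r[1] = 2
r[2] = 8
r[3] = 10  (first piece 1, then r[2]=8)
r[4] = 16  (first piece 2, then r[2]=8)
r[5] = 18  (first piece 1, then r[4]=16)
r[6] = 24  (first piece 2, then r[4]=16)
r[7] = 26  (first piece 1, then r[6]=24)
r[8] = 32  (first piece 2, then r[6]=24)
Maximum revenue is $32.
Now minimize piece count subject to staying optimal: for each k, pieces[k] = 1 + min over i with p[i]+r[k−i]=r[k] of pieces[k−i].
pieces[5] = 3
pieces[6] = 3
pieces[7] = 1
pieces[8] = 4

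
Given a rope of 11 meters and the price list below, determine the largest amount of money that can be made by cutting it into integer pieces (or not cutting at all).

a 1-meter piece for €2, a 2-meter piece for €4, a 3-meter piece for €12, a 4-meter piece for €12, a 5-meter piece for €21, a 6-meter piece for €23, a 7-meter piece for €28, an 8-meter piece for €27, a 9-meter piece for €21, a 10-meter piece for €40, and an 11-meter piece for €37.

Consider every possible first cut. best[k] is the best of p[i]+best[k−i] over all sellable i≤k.
best[1] = 2
best[2] = 4  (first piece 1, then best[1]=2)
best[3] = 12
best[4] = 14  (first piece 1, then best[3]=12)
best[5] = 21
best[6] = 24  (first piece 3, then best[3]=12)
best[7] = 28
best[8] = 33  (first piece 3, then best[5]=21)
best[9] = 36  (first piece 3, then best[6]=24)
best[10] = 42  (first piece 5, then best[5]=21)
best[11] = 45  (first piece 3, then best[8]=33)
One optimal cutting: 5 + 3 + 3 → €21 + €12 + €12 = €45.

45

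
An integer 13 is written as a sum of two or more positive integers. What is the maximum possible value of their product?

108

Fill m[k] for k=2..13: at each k try every first piece i and multiply by the better of (k−i) uncut or m[k−i].
m[2] = 1*max(1,0) = 1*1 = 1
m[3] = 1*max(2,1) = 1*2 = 2
m[4] = 2*max(2,1) = 2*2 = 4
m[5] = 2*max(3,2) = 2*3 = 6
m[6] = 3*max(3,2) = 3*3 = 9
m[7] = 2*max(5,6) = 2*6 = 12
m[8] = 2*max(6,9) = 2*9 = 18
m[9] = 3*max(6,9) = 3*9 = 27
m[10] = 2*max(8,18) = 2*18 = 36
m[11] = 2*max(9,27) = 2*27 = 54
m[12] = 3*max(9,27) = 3*27 = 81
m[13] = 2*max(11,54) = 2*54 = 108
One optimal split: 3 + 3 + 3 + 2 + 2; product 3*3*3*2*2 = 108.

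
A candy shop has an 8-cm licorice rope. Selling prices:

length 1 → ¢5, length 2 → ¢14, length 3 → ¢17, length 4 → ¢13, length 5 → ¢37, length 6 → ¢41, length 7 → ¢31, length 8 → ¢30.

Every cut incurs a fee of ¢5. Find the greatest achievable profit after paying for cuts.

50

Let v[k] be the best obtainable value from length k. For each k, try every first piece i and keep the best of price[i] + v[k−i] minus the 5 cut fee when i<k.
v[1] = 5
v[2] = max(5+5-5, 14+0) = 14
v[3] = max(5+14-5, 14+5-5, 17+0) = 17
v[4] = max(5+17-5, 14+14-5, 17+5-5, 13+0) = 23
v[5] = max(5+23-5, 14+17-5, 17+14-5, 13+5-5, 37+0) = 37
v[6] = max(5+37-5, 14+23-5, 17+17-5, 13+14-5, 37+5-5, 41+0) = 41
v[7] = max(5+41-5, 14+37-5, 17+23-5, …, 41+5-5, 31+0) = 46
v[8] = max(5+46-5, 14+41-5, 17+37-5, …, 31+5-5, 30+0) = 50
One optimal plan: pieces 6 + 2 (1 cut) → ¢55 − ¢5 = ¢50.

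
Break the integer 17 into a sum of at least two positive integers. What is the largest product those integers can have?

486

Fill m[k] for k=2..17: at each k try every first piece i and multiply by the better of (k−i) uncut or m[k−i].
Small cases: m[2]=1, m[3]=2, m[4]=4, m[5]=6, m[6]=9, m[7]=12, m[8]=18, m[9]=27, m[10]=36, m[11]=54.
m[12] = 3×max(9,27) = 3×27 = 81
m[13] = 2×max(11,54) = 2×54 = 108
m[14] = 2×max(12,81) = 2×81 = 162
m[15] = 3×max(12,81) = 3×81 = 243
m[16] = 2×max(14,162) = 2×162 = 324
m[17] = 2×max(15,243) = 2×243 = 486
One optimal split: 3 + 3 + 3 + 3 + 3 + 2; product 3×3×3×3×3×2 = 486.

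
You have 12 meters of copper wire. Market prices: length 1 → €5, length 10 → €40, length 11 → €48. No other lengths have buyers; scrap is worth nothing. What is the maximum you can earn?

Let r[k] be the best obtainable value from length k. For each k, try every first piece i and keep the best of price[i] + r[k−i].
r[1] = 5
r[2] = 10  (first piece 1, then r[1]=5)
r[3] = 15  (first piece 1, then r[2]=10)
r[4] = 20  (first piece 1, then r[3]=15)
r[5] = 25  (first piece 1, then r[4]=20)
r[6] = 30  (first piece 1, then r[5]=25)
r[7] = 35  (first piece 1, then r[6]=30)
r[8] = 40  (first piece 1, then r[7]=35)
r[9] = 45  (first piece 1, then r[8]=40)
r[10] = max(5+45, 40+0) = 50
r[11] = max(5+50, 40+5, 48+0) = 55
r[12] = max(5+55, 40+10, 48+5) = 60
One optimal cutting: 1 + 1 + 1 + 1 + 1 + 1 + 1 + 1 + 1 + 1 + 1 + 1 → €60.

60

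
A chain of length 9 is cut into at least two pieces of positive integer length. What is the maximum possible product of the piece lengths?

27

Fill m[k] for k=2..9: at each k try every first piece i and multiply by the better of (k−i) uncut or m[k−i].
m[2] = 1·max(1,0) = 1·1 = 1
m[3] = 1·max(2,1) = 1·2 = 2
m[4] = 2·max(2,1) = 2·2 = 4
m[5] = 2·max(3,2) = 2·3 = 6
m[6] = 3·max(3,2) = 3·3 = 9
m[7] = 2·max(5,6) = 2·6 = 12
m[8] = 2·max(6,9) = 2·9 = 18
m[9] = 3·max(6,9) = 3·9 = 27
One optimal split: 3 + 3 + 3; product 3·3·3 = 27.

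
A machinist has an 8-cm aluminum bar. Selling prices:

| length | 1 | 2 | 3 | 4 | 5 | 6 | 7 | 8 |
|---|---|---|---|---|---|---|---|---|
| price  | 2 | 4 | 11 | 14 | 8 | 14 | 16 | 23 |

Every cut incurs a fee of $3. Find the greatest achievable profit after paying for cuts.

Build v[k] bottom-up: v[k] = max over allowed piece i of (p[i] + v[k−i]) − 3 per cut.
v[1] = 2
v[2] = max(2+2-3, 4+0) = 4
v[3] = max(2+4-3, 4+2-3, 11+0) = 11
v[4] = max(2+11-3, 4+4-3, 11+2-3, 14+0) = 14
v[5] = max(2+14-3, 4+11-3, 11+4-3, 14+2-3, 8+0) = 13
v[6] = max(2+13-3, 4+14-3, 11+11-3, 14+4-3, 8+2-3, 14+0) = 19
v[7] = max(2+19-3, 4+13-3, 11+14-3, …, 14+2-3, 16+0) = 22
v[8] = max(2+22-3, 4+19-3, 11+13-3, …, 16+2-3, 23+0) = 25
One optimal plan: pieces 4 + 4 (1 cut) → $28 − $3 = $25.

25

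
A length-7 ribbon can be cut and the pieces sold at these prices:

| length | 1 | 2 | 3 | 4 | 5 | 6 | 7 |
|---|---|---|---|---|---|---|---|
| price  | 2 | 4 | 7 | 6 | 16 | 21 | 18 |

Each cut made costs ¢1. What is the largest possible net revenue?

22

Build net[k] bottom-up: net[k] = max over allowed piece i of (p[i] + net[k−i]) − 1 per cut.
net[1] = 2
net[2] = max(2+2-1, 4+0) = 4
net[3] = max(2+4-1, 4+2-1, 7+0) = 7
net[4] = max(2+7-1, 4+4-1, 7+2-1, 6+0) = 8
net[5] = max(2+8-1, 4+7-1, 7+4-1, 6+2-1, 16+0) = 16
net[6] = max(2+16-1, 4+8-1, 7+7-1, 6+4-1, 16+2-1, 21+0) = 21
net[7] = max(2+21-1, 4+16-1, 7+8-1, …, 21+2-1, 18+0) = 22
One optimal plan: pieces 6 + 1 (1 cut) → ¢23 − ¢1 = ¢22.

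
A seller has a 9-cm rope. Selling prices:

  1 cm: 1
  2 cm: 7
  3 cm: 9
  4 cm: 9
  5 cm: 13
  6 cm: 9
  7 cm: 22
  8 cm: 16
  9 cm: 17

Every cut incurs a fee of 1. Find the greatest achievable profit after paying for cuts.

28

Let r[k] be the best obtainable value from length k. For each k, try every first piece i and keep the best of price[i] + r[k−i] minus the 1 cut fee when i<k.
r[1] = 1
r[2] = 7
r[3] = 9
r[4] = 13  (first piece 2, then r[2]=7)
r[5] = 15  (first piece 2, then r[3]=9)
r[6] = 19  (first piece 2, then r[4]=13)
r[7] = 22
r[8] = 25  (first piece 2, then r[6]=19)
r[9] = 28  (first piece 2, then r[7]=22)
One optimal plan: pieces 7 + 2 (1 cut) → 29 − 1 = 28.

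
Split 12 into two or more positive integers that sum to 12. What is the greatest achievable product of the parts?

81

Define m[k] = max over 1≤i<k of i · max(k−i, m[k−i]); the inner max lets the remainder stay uncut if that's better.
Small cases: m[2]=1, m[3]=2, m[4]=4, m[5]=6.
m[6] = 3*max(3,2) = 3*3 = 9
m[7] = 2*max(5,6) = 2*6 = 12
m[8] = 2*max(6,9) = 2*9 = 18
m[9] = 3*max(6,9) = 3*9 = 27
m[10] = 2*max(8,18) = 2*18 = 36
m[11] = 2*max(9,27) = 2*27 = 54
m[12] = 3*max(9,27) = 3*27 = 81
One optimal split: 3 + 3 + 3 + 3; product 3*3*3*3 = 81.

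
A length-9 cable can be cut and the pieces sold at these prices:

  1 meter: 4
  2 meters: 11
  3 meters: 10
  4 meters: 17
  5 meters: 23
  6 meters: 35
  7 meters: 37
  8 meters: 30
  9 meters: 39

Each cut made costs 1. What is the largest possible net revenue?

48

Consider every possible first cut. r[k] is the best of p[i]+r[k−i] over all sellable i≤k, charging 1 whenever i<k.
r[1] = 4
r[2] = max(4+4-1, 11+0) = 11
r[3] = max(4+11-1, 11+4-1, 10+0) = 14
r[4] = max(4+14-1, 11+11-1, 10+4-1, 17+0) = 21
r[5] = max(4+21-1, 11+14-1, 10+11-1, 17+4-1, 23+0) = 24
r[6] = max(4+24-1, 11+21-1, 10+14-1, 17+11-1, 23+4-1, 35+0) = 35
r[7] = max(4+35-1, 11+24-1, 10+21-1, …, 35+4-1, 37+0) = 38
r[8] = max(4+38-1, 11+35-1, 10+24-1, …, 37+4-1, 30+0) = 45
r[9] = max(4+45-1, 11+38-1, 10+35-1, …, 30+4-1, 39+0) = 48
One optimal plan: pieces 6 + 2 + 1 (2 cuts) → 50 − 2 = 48.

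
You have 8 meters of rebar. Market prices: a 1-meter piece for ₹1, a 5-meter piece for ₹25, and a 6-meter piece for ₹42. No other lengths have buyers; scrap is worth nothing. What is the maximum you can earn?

44

Let f[k] be the best obtainable value from length k. For each k, try every first piece i and keep the best of price[i] + f[k−i].
f[1] = 1
f[2] = 2  (first piece 1, then f[1]=1)
f[3] = 3  (first piece 1, then f[2]=2)
f[4] = 4  (first piece 1, then f[3]=3)
f[5] = 25
f[6] = 42
f[7] = 43  (first piece 1, then f[6]=42)
f[8] = 44  (first piece 1, then f[7]=43)
One optimal cutting: 6 + 1 + 1 → ₹44.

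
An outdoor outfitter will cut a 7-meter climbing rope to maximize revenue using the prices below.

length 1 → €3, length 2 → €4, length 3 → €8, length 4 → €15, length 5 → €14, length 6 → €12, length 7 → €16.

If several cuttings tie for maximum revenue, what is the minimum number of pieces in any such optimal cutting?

Build r[k] bottom-up: r[k] = max over allowed piece i of (p[i] + r[k−i]).
r[1] = 3
r[2] = max(3+3, 4+0) = 6
r[3] = max(3+6, 4+3, 8+0) = 9
r[4] = max(3+9, 4+6, 8+3, 15+0) = 15
r[5] = max(3+15, 4+9, 8+6, 15+3, 14+0) = 18
r[6] = max(3+18, 4+15, 8+9, 15+6, 14+3, 12+0) = 21
r[7] = max(3+21, 4+18, 8+15, …, 12+3, 16+0) = 24
Maximum revenue is €24.
Now minimize piece count subject to staying optimal: for each k, pieces[k] = 1 + min over i with p[i]+r[k−i]=r[k] of pieces[k−i].
pieces[4] = 1
pieces[5] = 2
pieces[6] = 3
pieces[7] = 4

4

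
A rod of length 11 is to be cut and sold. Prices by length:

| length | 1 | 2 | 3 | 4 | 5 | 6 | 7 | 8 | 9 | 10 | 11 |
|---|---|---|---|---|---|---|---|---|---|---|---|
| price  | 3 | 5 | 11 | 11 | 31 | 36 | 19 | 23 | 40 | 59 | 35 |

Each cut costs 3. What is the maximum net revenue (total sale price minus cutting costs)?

64

Build r[k] bottom-up: r[k] = max over allowed piece i of (p[i] + r[k−i]) − 3 per cut.
r[1] = 3
r[2] = max(3+3-3, 5+0) = 5
r[3] = max(3+5-3, 5+3-3, 11+0) = 11
r[4] = max(3+11-3, 5+5-3, 11+3-3, 11+0) = 11
r[5] = max(3+11-3, 5+11-3, 11+5-3, 11+3-3, 31+0) = 31
r[6] = max(3+31-3, 5+11-3, 11+11-3, 11+5-3, 31+3-3, 36+0) = 36
r[7] = max(3+36-3, 5+31-3, 11+11-3, …, 36+3-3, 19+0) = 36
r[8] = max(3+36-3, 5+36-3, 11+31-3, …, 19+3-3, 23+0) = 39
r[9] = max(3+39-3, 5+36-3, 11+36-3, …, 23+3-3, 40+0) = 44
r[10] = max(3+44-3, 5+39-3, 11+36-3, …, 40+3-3, 59+0) = 59
r[11] = max(3+59-3, 5+44-3, 11+39-3, …, 59+3-3, 35+0) = 64
One optimal plan: pieces 6 + 5 (1 cut) → 67 − 3 = 64.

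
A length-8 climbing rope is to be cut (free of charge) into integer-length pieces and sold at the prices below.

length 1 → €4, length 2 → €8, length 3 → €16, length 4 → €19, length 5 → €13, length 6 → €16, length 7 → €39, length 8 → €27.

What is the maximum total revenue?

43

Consider every possible first cut. v[k] is the best of p[i]+v[k−i] over all sellable i≤k.
v[1] = 4
v[2] = max(4+4, 8+0) = 8
v[3] = max(4+8, 8+4, 16+0) = 16
v[4] = max(4+16, 8+8, 16+4, 19+0) = 20
v[5] = max(4+20, 8+16, 16+8, 19+4, 13+0) = 24
v[6] = max(4+24, 8+20, 16+16, 19+8, 13+4, 16+0) = 32
v[7] = max(4+32, 8+24, 16+20, …, 16+4, 39+0) = 39
v[8] = max(4+39, 8+32, 16+24, …, 39+4, 27+0) = 43
One optimal cutting: 7 + 1 → €39 + €4 = €43.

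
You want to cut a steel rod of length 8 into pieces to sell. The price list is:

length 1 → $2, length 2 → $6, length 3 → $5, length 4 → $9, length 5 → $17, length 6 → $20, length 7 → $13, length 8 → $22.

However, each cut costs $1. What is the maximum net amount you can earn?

25

Let r[k] be the best obtainable value from length k. For each k, try every first piece i and keep the best of price[i] + r[k−i] minus the 1 cut fee when i<k.
r[1] = 2
r[2] = max(2+2-1, 6+0) = 6
r[3] = max(2+6-1, 6+2-1, 5+0) = 7
r[4] = max(2+7-1, 6+6-1, 5+2-1, 9+0) = 11
r[5] = max(2+11-1, 6+7-1, 5+6-1, 9+2-1, 17+0) = 17
r[6] = max(2+17-1, 6+11-1, 5+7-1, 9+6-1, 17+2-1, 20+0) = 20
r[7] = max(2+20-1, 6+17-1, 5+11-1, …, 20+2-1, 13+0) = 22
r[8] = max(2+22-1, 6+20-1, 5+17-1, …, 13+2-1, 22+0) = 25
One optimal plan: pieces 6 + 2 (1 cut) → $26 − $1 = $25.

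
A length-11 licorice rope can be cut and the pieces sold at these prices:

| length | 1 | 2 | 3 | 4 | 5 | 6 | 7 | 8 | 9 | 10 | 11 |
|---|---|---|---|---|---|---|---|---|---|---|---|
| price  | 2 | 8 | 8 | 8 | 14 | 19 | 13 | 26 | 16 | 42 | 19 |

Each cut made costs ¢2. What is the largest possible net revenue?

42

Let net[k] be the best obtainable value from length k. For each k, try every first piece i and keep the best of price[i] + net[k−i] minus the 2 cut fee when i<k.
net[1] = 2
net[2] = 8
net[3] = 8  (first piece 1, then net[2]=8)
net[4] = 14  (first piece 2, then net[2]=8)
net[5] = 14  (first piece 1, then net[4]=14)
net[6] = 20  (first piece 2, then net[4]=14)
net[7] = 20  (first piece 1, then net[6]=20)
net[8] = 26  (first piece 2, then net[6]=20)
net[9] = 26  (first piece 1, then net[8]=26)
net[10] = 42
net[11] = 42  (first piece 1, then net[10]=42)
One optimal plan: pieces 10 + 1 (1 cut) → ¢44 − ¢2 = ¢42.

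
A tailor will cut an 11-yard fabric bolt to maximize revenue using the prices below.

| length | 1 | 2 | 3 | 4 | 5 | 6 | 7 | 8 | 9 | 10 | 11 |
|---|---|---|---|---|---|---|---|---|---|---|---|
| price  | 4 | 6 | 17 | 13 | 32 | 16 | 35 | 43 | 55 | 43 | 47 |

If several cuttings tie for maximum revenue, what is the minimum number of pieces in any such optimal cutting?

3

Build r[k] bottom-up: r[k] = max over allowed piece i of (p[i] + r[k−i]).
r[1] = 4
r[2] = max(4+4, 6+0) = 8
r[3] = max(4+8, 6+4, 17+0) = 17
r[4] = max(4+17, 6+8, 17+4, 13+0) = 21
r[5] = max(4+21, 6+17, 17+8, 13+4, 32+0) = 32
r[6] = max(4+32, 6+21, 17+17, 13+8, 32+4, 16+0) = 36
r[7] = max(4+36, 6+32, 17+21, …, 16+4, 35+0) = 40
r[8] = max(4+40, 6+36, 17+32, …, 35+4, 43+0) = 49
r[9] = max(4+49, 6+40, 17+36, …, 43+4, 55+0) = 55
r[10] = max(4+55, 6+49, 17+40, …, 55+4, 43+0) = 64
r[11] = max(4+64, 6+55, 17+49, …, 43+4, 47+0) = 68
Maximum revenue is $68.
Now minimize piece count subject to staying optimal: for each k, pieces[k] = 1 + min over i with p[i]+r[k−i]=r[k] of pieces[k−i].
pieces[8] = 2
pieces[9] = 1
pieces[10] = 2
pieces[11] = 3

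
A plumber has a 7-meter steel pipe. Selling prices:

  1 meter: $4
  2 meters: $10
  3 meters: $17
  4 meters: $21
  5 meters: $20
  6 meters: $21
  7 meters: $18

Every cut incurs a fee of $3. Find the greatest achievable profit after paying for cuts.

35

Let v[k] be the best obtainable value from length k. For each k, try every first piece i and keep the best of price[i] + v[k−i] minus the 3 cut fee when i<k.
v[1] = 4
v[2] = 10
v[3] = 17
v[4] = 21
v[5] = 24  (first piece 2, then v[3]=17)
v[6] = 31  (first piece 3, then v[3]=17)
v[7] = 35  (first piece 3, then v[4]=21)
One optimal plan: pieces 4 + 3 (1 cut) → $38 − $3 = $35.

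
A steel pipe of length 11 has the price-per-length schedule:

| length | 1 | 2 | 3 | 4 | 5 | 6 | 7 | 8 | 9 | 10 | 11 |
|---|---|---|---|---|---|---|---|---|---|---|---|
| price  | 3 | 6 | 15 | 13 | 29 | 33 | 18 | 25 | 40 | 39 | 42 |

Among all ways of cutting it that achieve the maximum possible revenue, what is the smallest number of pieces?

2

Build r[k] bottom-up: r[k] = max over allowed piece i of (p[i] + r[k−i]).
r[1] = 3
r[2] = 6  (first piece 1, then r[1]=3)
r[3] = 15
r[4] = 18  (first piece 1, then r[3]=15)
r[5] = 29
r[6] = 33
r[7] = 36  (first piece 1, then r[6]=33)
r[8] = 44  (first piece 3, then r[5]=29)
r[9] = 48  (first piece 3, then r[6]=33)
r[10] = 58  (first piece 5, then r[5]=29)
r[11] = 62  (first piece 5, then r[6]=33)
Maximum revenue is $62.
Now minimize piece count subject to staying optimal: for each k, pieces[k] = 1 + min over i with p[i]+r[k−i]=r[k] of pieces[k−i].
pieces[8] = 2
pieces[9] = 2
pieces[10] = 2
pieces[11] = 2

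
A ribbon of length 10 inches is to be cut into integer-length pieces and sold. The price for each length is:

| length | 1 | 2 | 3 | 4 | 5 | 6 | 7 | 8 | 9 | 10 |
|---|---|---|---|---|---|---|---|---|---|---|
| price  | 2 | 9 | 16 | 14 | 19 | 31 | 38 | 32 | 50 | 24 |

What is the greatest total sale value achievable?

Build best[k] bottom-up: best[k] = max over allowed piece i of (p[i] + best[k−i]).
best[1] = 2
best[2] = 9
best[3] = 16
best[4] = 18  (first piece 1, then best[3]=16)
best[5] = 25  (first piece 2, then best[3]=16)
best[6] = 32  (first piece 3, then best[3]=16)
best[7] = 38
best[8] = 41  (first piece 2, then best[6]=32)
best[9] = 50
best[10] = 54  (first piece 3, then best[7]=38)
One optimal cutting: 7 + 3 → ¢38 + ¢16 = ¢54.

54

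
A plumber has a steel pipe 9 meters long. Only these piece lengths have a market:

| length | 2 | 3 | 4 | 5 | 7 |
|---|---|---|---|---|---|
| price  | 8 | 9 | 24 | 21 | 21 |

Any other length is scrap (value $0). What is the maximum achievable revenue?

Let f[k] be the best obtainable value from length k. For each k, try every first piece i and keep the best of price[i] + f[k−i].
f[1] = 0
f[2] = 8
f[3] = 9
f[4] = 24
f[5] = 24
f[6] = 32  (first piece 2, then f[4]=24)
f[7] = 33  (first piece 3, then f[4]=24)
f[8] = 48  (first piece 4, then f[4]=24)
f[9] = 48
One optimal cutting: pieces 4 + 4 with 1 meter of scrap → $48.

48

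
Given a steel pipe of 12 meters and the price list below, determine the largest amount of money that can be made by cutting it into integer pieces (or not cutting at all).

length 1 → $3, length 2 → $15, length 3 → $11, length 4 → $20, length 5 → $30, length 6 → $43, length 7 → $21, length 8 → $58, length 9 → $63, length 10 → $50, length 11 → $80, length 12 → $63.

Build R[k] bottom-up: R[k] = max over allowed piece i of (p[i] + R[k−i]).
R[1] = 3
R[2] = 15
R[3] = 18  (first piece 1, then R[2]=15)
R[4] = 30  (first piece 2, then R[2]=15)
R[5] = 33  (first piece 1, then R[4]=30)
R[6] = 45  (first piece 2, then R[4]=30)
R[7] = 48  (first piece 1, then R[6]=45)
R[8] = 60  (first piece 2, then R[6]=45)
R[9] = 63  (first piece 1, then R[8]=60)
R[10] = 75  (first piece 2, then R[8]=60)
R[11] = 80
R[12] = 90  (first piece 2, then R[10]=75)
One optimal cutting: 2 + 2 + 2 + 2 + 2 + 2 → $15 + $15 + $15 + $15 + $15 + $15 = $90.

90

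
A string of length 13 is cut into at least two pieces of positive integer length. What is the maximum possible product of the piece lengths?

Define P[k] = max over 1≤i<k of i · max(k−i, P[k−i]); the inner max lets the remainder stay uncut if that's better.
Small cases: P[2]=1, P[3]=2, P[4]=4, P[5]=6, P[6]=9.
P[7] = 2*max(5,6) = 2*6 = 12
P[8] = 2*max(6,9) = 2*9 = 18
P[9] = 3*max(6,9) = 3*9 = 27
P[10] = 2*max(8,18) = 2*18 = 36
P[11] = 2*max(9,27) = 2*27 = 54
P[12] = 3*max(9,27) = 3*27 = 81
P[13] = 2*max(11,54) = 2*54 = 108
One optimal split: 3 + 3 + 3 + 2 + 2; product 3*3*3*2*2 = 108.

108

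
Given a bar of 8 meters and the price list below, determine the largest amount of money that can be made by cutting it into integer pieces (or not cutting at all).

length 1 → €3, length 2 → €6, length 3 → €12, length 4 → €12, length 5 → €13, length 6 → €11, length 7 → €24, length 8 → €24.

Build r[k] bottom-up: r[k] = max over allowed piece i of (p[i] + r[k−i]).
r[1] = 3
r[2] = 6  (first piece 1, then r[1]=3)
r[3] = 12
r[4] = 15  (first piece 1, then r[3]=12)
r[5] = 18  (first piece 1, then r[4]=15)
r[6] = 24  (first piece 3, then r[3]=12)
r[7] = 27  (first piece 1, then r[6]=24)
r[8] = 30  (first piece 1, then r[7]=27)
One optimal cutting: 3 + 3 + 1 + 1 → €12 + €12 + €3 + €3 = €30.

30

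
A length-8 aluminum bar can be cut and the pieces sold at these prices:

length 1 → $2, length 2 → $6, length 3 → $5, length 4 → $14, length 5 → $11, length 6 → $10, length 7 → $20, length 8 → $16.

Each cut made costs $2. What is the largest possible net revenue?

Consider every possible first cut. r[k] is the best of p[i]+r[k−i] over all sellable i≤k, charging 2 whenever i<k.
r[1] = 2
r[2] = 6
r[3] = 6  (first piece 1, then r[2]=6)
r[4] = 14
r[5] = 14  (first piece 1, then r[4]=14)
r[6] = 18  (first piece 2, then r[4]=14)
r[7] = 20
r[8] = 26  (first piece 4, then r[4]=14)
One optimal plan: pieces 4 + 4 (1 cut) → $28 − $2 = $26.

26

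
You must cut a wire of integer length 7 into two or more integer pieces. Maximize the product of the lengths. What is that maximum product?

Let m[k] be the best product for length k (with at least one cut). For each first piece i, the rest contributes max(k−i, m[k−i]).
m[2] = 1*max(1,0) = 1*1 = 1
m[3] = 1*max(2,1) = 1*2 = 2
m[4] = 2*max(2,1) = 2*2 = 4
m[5] = 2*max(3,2) = 2*3 = 6
m[6] = 3*max(3,2) = 3*3 = 9
m[7] = 2*max(5,6) = 2*6 = 12
One optimal split: 3 + 2 + 2; product 3*2*2 = 12.

12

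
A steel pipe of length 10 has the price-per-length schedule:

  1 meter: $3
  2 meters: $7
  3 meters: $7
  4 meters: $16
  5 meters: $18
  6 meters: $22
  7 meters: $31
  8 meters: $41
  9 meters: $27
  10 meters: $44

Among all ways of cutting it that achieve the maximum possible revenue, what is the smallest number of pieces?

2

Let r[k] be the best obtainable value from length k. For each k, try every first piece i and keep the best of price[i] + r[k−i].
r[1] = 3
r[2] = max(3+3, 7+0) = 7
r[3] = max(3+7, 7+3, 7+0) = 10
r[4] = max(3+10, 7+7, 7+3, 16+0) = 16
r[5] = max(3+16, 7+10, 7+7, 16+3, 18+0) = 19
r[6] = max(3+19, 7+16, 7+10, 16+7, 18+3, 22+0) = 23
r[7] = max(3+23, 7+19, 7+16, …, 22+3, 31+0) = 31
r[8] = max(3+31, 7+23, 7+19, …, 31+3, 41+0) = 41
r[9] = max(3+41, 7+31, 7+23, …, 41+3, 27+0) = 44
r[10] = max(3+44, 7+41, 7+31, …, 27+3, 44+0) = 48
Maximum revenue is $48.
Now minimize piece count subject to staying optimal: for each k, pieces[k] = 1 + min over i with p[i]+r[k−i]=r[k] of pieces[k−i].
pieces[7] = 1
pieces[8] = 1
pieces[9] = 2
pieces[10] = 2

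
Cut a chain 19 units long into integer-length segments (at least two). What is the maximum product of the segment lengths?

972

Let f[k] be the best product for length k (with at least one cut). For each first piece i, the rest contributes max(k−i, f[k−i]).
f[2] = 1×max(1,0) = 1×1 = 1
f[3] = 1×max(2,1) = 1×2 = 2
f[4] = 2×max(2,1) = 2×2 = 4
f[5] = 2×max(3,2) = 2×3 = 6
f[6] = 3×max(3,2) = 3×3 = 9
f[7] = 2×max(5,6) = 2×6 = 12
f[8] = 2×max(6,9) = 2×9 = 18
f[9] = 3×max(6,9) = 3×9 = 27
f[10] = 2×max(8,18) = 2×18 = 36
f[11] = 2×max(9,27) = 2×27 = 54
f[12] = 3×max(9,27) = 3×27 = 81
f[13] = 2×max(11,54) = 2×54 = 108
f[14] = 2×max(12,81) = 2×81 = 162
f[15] = 3×max(12,81) = 3×81 = 243
f[16] = 2×max(14,162) = 2×162 = 324
f[17] = 2×max(15,243) = 2×243 = 486
f[18] = 3×max(15,243) = 3×243 = 729
f[19] = 2×max(17,486) = 2×486 = 972
One optimal split: 3 + 3 + 3 + 3 + 3 + 2 + 2; product 3×3×3×3×3×2×2 = 972.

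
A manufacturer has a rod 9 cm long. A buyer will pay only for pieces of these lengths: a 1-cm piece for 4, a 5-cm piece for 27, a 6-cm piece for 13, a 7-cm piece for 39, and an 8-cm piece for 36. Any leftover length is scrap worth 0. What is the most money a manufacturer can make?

Let r[k] be the best obtainable value from length k. For each k, try every first piece i and keep the best of price[i] + r[k−i].
r[1] = 4
r[2] = 8  (first piece 1, then r[1]=4)
r[3] = 12  (first piece 1, then r[2]=8)
r[4] = 16  (first piece 1, then r[3]=12)
r[5] = max(4+16, 27+0) = 27
r[6] = max(4+27, 27+4, 13+0) = 31
r[7] = max(4+31, 27+8, 13+4, 39+0) = 39
r[8] = max(4+39, 27+12, 13+8, 39+4, 36+0) = 43
r[9] = max(4+43, 27+16, 13+12, 39+8, 36+4) = 47
One optimal cutting: 7 + 1 + 1 → 47.

47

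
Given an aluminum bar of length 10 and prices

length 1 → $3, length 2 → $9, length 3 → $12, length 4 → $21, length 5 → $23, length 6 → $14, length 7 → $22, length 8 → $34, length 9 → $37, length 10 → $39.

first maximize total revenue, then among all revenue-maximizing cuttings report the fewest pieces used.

Let r[k] be the best obtainable value from length k. For each k, try every first piece i and keep the best of price[i] + r[k−i].
r[1] = 3
r[2] = max(3+3, 9+0) = 9
r[3] = max(3+9, 9+3, 12+0) = 12
r[4] = max(3+12, 9+9, 12+3, 21+0) = 21
r[5] = max(3+21, 9+12, 12+9, 21+3, 23+0) = 24
r[6] = max(3+24, 9+21, 12+12, 21+9, 23+3, 14+0) = 30
r[7] = max(3+30, 9+24, 12+21, …, 14+3, 22+0) = 33
r[8] = max(3+33, 9+30, 12+24, …, 22+3, 34+0) = 42
r[9] = max(3+42, 9+33, 12+30, …, 34+3, 37+0) = 45
r[10] = max(3+45, 9+42, 12+33, …, 37+3, 39+0) = 51
Maximum revenue is $51.
Now minimize piece count subject to staying optimal: for each k, pieces[k] = 1 + min over i with p[i]+r[k−i]=r[k] of pieces[k−i].
pieces[7] = 2
pieces[8] = 2
pieces[9] = 3
pieces[10] = 3

3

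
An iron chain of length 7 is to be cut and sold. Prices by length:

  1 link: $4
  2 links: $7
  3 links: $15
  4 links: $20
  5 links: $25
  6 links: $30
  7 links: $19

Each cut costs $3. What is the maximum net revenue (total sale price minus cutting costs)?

32

Consider every possible first cut. net[k] is the best of p[i]+net[k−i] over all sellable i≤k, charging 3 whenever i<k.
net[1] = 4
net[2] = 7
net[3] = 15
net[4] = 20
net[5] = 25
net[6] = 30
net[7] = 32  (first piece 3, then net[4]=20)
One optimal plan: pieces 4 + 3 (1 cut) → $35 − $3 = $32.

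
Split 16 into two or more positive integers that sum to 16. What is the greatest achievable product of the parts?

324

Fill f[k] for k=2..16: at each k try every first piece i and multiply by the better of (k−i) uncut or f[k−i].
f[2] = 1×max(1,0) = 1×1 = 1
f[3] = 1×max(2,1) = 1×2 = 2
f[4] = 2×max(2,1) = 2×2 = 4
f[5] = 2×max(3,2) = 2×3 = 6
f[6] = 3×max(3,2) = 3×3 = 9
f[7] = 2×max(5,6) = 2×6 = 12
f[8] = 2×max(6,9) = 2×9 = 18
f[9] = 3×max(6,9) = 3×9 = 27
f[10] = 2×max(8,18) = 2×18 = 36
f[11] = 2×max(9,27) = 2×27 = 54
f[12] = 3×max(9,27) = 3×27 = 81
f[13] = 2×max(11,54) = 2×54 = 108
f[14] = 2×max(12,81) = 2×81 = 162
f[15] = 3×max(12,81) = 3×81 = 243
f[16] = 2×max(14,162) = 2×162 = 324
One optimal split: 3 + 3 + 3 + 3 + 2 + 2; product 3×3×3×3×2×2 = 324.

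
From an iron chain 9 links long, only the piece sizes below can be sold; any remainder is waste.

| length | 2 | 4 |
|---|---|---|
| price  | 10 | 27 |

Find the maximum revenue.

54

Let best[k] be the best obtainable value from length k. For each k, try every first piece i and keep the best of price[i] + best[k−i].
best[1] = 0
best[2] = 10
best[3] = 10
best[4] = max(10+10, 27+0) = 27
best[5] = max(10+10, 27+0) = 27
best[6] = max(10+27, 27+10) = 37
best[7] = max(10+27, 27+10) = 37
best[8] = max(10+37, 27+27) = 54
best[9] = max(10+37, 27+27) = 54
One optimal cutting: pieces 4 + 4 with 1 link of scrap → $54.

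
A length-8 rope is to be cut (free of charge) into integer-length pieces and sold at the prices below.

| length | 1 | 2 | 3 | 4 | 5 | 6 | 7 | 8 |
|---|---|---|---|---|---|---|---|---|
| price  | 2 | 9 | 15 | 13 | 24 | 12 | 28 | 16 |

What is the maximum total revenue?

Consider every possible first cut. best[k] is the best of p[i]+best[k−i] over all sellable i≤k.
best[1] = 2
best[2] = max(2+2, 9+0) = 9
best[3] = max(2+9, 9+2, 15+0) = 15
best[4] = max(2+15, 9+9, 15+2, 13+0) = 18
best[5] = max(2+18, 9+15, 15+9, 13+2, 24+0) = 24
best[6] = max(2+24, 9+18, 15+15, 13+9, 24+2, 12+0) = 30
best[7] = max(2+30, 9+24, 15+18, …, 12+2, 28+0) = 33
best[8] = max(2+33, 9+30, 15+24, …, 28+2, 16+0) = 39
One optimal cutting: 3 + 3 + 2 → €15 + €15 + €9 = €39.

39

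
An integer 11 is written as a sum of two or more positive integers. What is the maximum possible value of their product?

54

Define prod[k] = max over 1≤i<k of i · max(k−i, prod[k−i]); the inner max lets the remainder stay uncut if that's better.
prod[2] = 1*max(1,0) = 1*1 = 1
prod[3] = 1*max(2,1) = 1*2 = 2
prod[4] = 2*max(2,1) = 2*2 = 4
prod[5] = 2*max(3,2) = 2*3 = 6
prod[6] = 3*max(3,2) = 3*3 = 9
prod[7] = 2*max(5,6) = 2*6 = 12
prod[8] = 2*max(6,9) = 2*9 = 18
prod[9] = 3*max(6,9) = 3*9 = 27
prod[10] = 2*max(8,18) = 2*18 = 36
prod[11] = 2*max(9,27) = 2*27 = 54
One optimal split: 3 + 3 + 3 + 2; product 3*3*3*2 = 54.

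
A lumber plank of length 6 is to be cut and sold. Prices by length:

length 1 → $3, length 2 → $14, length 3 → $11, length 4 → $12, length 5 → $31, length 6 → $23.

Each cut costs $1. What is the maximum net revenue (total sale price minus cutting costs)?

Let v[k] be the best obtainable value from length k. For each k, try every first piece i and keep the best of price[i] + v[k−i] minus the 1 cut fee when i<k.
v[1] = 3
v[2] = max(3+3-1, 14+0) = 14
v[3] = max(3+14-1, 14+3-1, 11+0) = 16
v[4] = max(3+16-1, 14+14-1, 11+3-1, 12+0) = 27
v[5] = max(3+27-1, 14+16-1, 11+14-1, 12+3-1, 31+0) = 31
v[6] = max(3+31-1, 14+27-1, 11+16-1, 12+14-1, 31+3-1, 23+0) = 40
One optimal plan: pieces 2 + 2 + 2 (2 cuts) → $42 − $2 = $40.

40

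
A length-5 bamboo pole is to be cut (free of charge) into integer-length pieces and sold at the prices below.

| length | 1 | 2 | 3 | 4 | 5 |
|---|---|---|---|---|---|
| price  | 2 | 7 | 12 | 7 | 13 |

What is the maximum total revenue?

19

Consider every possible first cut. v[k] is the best of p[i]+v[k−i] over all sellable i≤k.
v[1] = 2
v[2] = 7
v[3] = 12
v[4] = 14  (first piece 1, then v[3]=12)
v[5] = 19  (first piece 2, then v[3]=12)
One optimal cutting: 3 + 2 → $12 + $7 = $19.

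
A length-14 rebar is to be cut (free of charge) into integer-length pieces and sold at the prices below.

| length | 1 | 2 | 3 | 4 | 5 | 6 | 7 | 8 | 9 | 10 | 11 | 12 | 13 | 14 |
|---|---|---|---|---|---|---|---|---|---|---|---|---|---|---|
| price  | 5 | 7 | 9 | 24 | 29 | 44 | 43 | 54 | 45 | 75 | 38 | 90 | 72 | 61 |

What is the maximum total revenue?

Let v[k] be the best obtainable value from length k. For each k, try every first piece i and keep the best of price[i] + v[k−i].
v[1] = 5
v[2] = max(5+5, 7+0) = 10
v[3] = max(5+10, 7+5, 9+0) = 15
v[4] = max(5+15, 7+10, 9+5, 24+0) = 24
v[5] = max(5+24, 7+15, 9+10, 24+5, 29+0) = 29
v[6] = max(5+29, 7+24, 9+15, 24+10, 29+5, 44+0) = 44
v[7] = max(5+44, 7+29, 9+24, …, 44+5, 43+0) = 49
v[8] = max(5+49, 7+44, 9+29, …, 43+5, 54+0) = 54
v[9] = max(5+54, 7+49, 9+44, …, 54+5, 45+0) = 59
v[10] = max(5+59, 7+54, 9+49, …, 45+5, 75+0) = 75
v[11] = max(5+75, 7+59, 9+54, …, 75+5, 38+0) = 80
v[12] = max(5+80, 7+75, 9+59, …, 38+5, 90+0) = 90
v[13] = max(5+90, 7+80, 9+75, …, 90+5, 72+0) = 95
v[14] = max(5+95, 7+90, 9+80, …, 72+5, 61+0) = 100
One optimal cutting: 12 + 1 + 1 → ₹90 + ₹5 + ₹5 = ₹100.

100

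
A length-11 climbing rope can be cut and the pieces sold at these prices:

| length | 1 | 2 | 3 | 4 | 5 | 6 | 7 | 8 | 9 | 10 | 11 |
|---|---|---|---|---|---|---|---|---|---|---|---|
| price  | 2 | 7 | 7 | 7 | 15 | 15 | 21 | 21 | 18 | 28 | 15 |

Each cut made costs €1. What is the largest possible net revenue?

Build v[k] bottom-up: v[k] = max over allowed piece i of (p[i] + v[k−i]) − 1 per cut.
v[1] = 2
v[2] = max(2+2-1, 7+0) = 7
v[3] = max(2+7-1, 7+2-1, 7+0) = 8
v[4] = max(2+8-1, 7+7-1, 7+2-1, 7+0) = 13
v[5] = max(2+13-1, 7+8-1, 7+7-1, 7+2-1, 15+0) = 15
v[6] = max(2+15-1, 7+13-1, 7+8-1, 7+7-1, 15+2-1, 15+0) = 19
v[7] = max(2+19-1, 7+15-1, 7+13-1, …, 15+2-1, 21+0) = 21
v[8] = max(2+21-1, 7+19-1, 7+15-1, …, 21+2-1, 21+0) = 25
v[9] = max(2+25-1, 7+21-1, 7+19-1, …, 21+2-1, 18+0) = 27
v[10] = max(2+27-1, 7+25-1, 7+21-1, …, 18+2-1, 28+0) = 31
v[11] = max(2+31-1, 7+27-1, 7+25-1, …, 28+2-1, 15+0) = 33
One optimal plan: pieces 5 + 2 + 2 + 2 (3 cuts) → €36 − €3 = €33.

33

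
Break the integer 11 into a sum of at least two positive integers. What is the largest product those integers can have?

54

Fill P[k] for k=2..11: at each k try every first piece i and multiply by the better of (k−i) uncut or P[k−i].
Small cases: P[2]=1, P[3]=2, P[4]=4.
P[5] = max(1×4, 2×3, 3×2, 4×1) = 6
P[6] = max(1×6, 2×4, 3×3, 4×2, 5×1) = 9
P[7] = max(1×9, 2×6, 3×4, 4×3, 5×2, 6×1) = 12
P[8] = max(1×12, 2×9, 3×6, …, 6×2, 7×1) = 18
P[9] = max(1×18, 2×12, 3×9, …, 7×2, 8×1) = 27
P[10] = max(1×27, 2×18, 3×12, …, 8×2, 9×1) = 36
P[11] = max(1×36, 2×27, 3×18, …, 9×2, 10×1) = 54
One optimal split: 3 + 3 + 3 + 2; product 3×3×3×2 = 54.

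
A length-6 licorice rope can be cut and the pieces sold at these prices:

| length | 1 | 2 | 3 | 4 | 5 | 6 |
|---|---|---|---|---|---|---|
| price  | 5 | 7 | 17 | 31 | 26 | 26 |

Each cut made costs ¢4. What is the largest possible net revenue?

Let net[k] be the best obtainable value from length k. For each k, try every first piece i and keep the best of price[i] + net[k−i] minus the 4 cut fee when i<k.
net[1] = 5
net[2] = 7
net[3] = 17
net[4] = 31
net[5] = 32  (first piece 1, then net[4]=31)
net[6] = 34  (first piece 2, then net[4]=31)
One optimal plan: pieces 4 + 2 (1 cut) → ¢38 − ¢4 = ¢34.

34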